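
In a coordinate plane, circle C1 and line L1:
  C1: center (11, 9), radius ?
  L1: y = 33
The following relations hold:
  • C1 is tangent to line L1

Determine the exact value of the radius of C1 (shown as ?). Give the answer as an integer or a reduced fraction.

24

1. [C1‖L1]  r_C1² − 576 = 0  ⇒  r_C1 = 24 (r>0 drops 1)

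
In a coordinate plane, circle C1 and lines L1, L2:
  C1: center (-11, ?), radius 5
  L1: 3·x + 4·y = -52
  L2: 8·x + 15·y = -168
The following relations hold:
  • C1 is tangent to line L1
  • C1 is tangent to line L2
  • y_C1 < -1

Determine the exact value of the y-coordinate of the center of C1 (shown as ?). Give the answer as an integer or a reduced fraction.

1. [C1‖L1]  y_C1² + (19/2)y_C1 − 33/2 = 0  ⇒  y_C1 = -11 or 3/2
2. [C1‖L2]  y_C1² + (32/3)y_C1 − 11/3 = 0  ⇒  y_C1 = -11 or 1/3

-11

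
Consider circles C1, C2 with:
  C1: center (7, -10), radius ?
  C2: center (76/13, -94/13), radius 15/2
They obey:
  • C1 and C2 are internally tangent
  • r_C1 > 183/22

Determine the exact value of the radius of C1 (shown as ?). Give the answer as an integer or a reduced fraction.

1. [int C1,C2]  r_C1² − 15r_C1 + 189/4 = 0  ⇒  r_C1 = 9/2 or 21/2
2. given r_C1 > 183/22: keep 21/2

21/2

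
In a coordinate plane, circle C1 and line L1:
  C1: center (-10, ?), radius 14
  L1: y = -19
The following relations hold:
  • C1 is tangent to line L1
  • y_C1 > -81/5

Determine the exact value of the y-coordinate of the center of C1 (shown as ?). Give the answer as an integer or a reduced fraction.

-5

1. [C1‖L1]  y_C1² + 38y_C1 + 165 = 0  ⇒  y_C1 = -33 or -5
2. given y_C1 > -81/5: keep -5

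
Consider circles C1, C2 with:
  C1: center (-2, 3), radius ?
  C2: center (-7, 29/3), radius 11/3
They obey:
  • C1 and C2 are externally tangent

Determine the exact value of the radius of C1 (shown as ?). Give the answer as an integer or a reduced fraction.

1. [ext C1·C2]  r_C1² + (22/3)r_C1 − 56 = 0  ⇒  r_C1 = 14/3 (r>0 drops 1)

14/3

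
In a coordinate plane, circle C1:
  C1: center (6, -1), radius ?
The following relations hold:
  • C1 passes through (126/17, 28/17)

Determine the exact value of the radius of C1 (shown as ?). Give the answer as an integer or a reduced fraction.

3

1. [C1∋P]  r_C1² − 9 = 0  ⇒  r_C1 = 3 (r>0 drops 1)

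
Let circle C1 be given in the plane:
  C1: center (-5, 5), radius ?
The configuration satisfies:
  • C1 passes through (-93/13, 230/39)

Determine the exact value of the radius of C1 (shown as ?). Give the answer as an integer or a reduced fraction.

1. [C1∋P]  r_C1² − 49/9 = 0  ⇒  r_C1 = 7/3 (r>0 drops 1)

7/3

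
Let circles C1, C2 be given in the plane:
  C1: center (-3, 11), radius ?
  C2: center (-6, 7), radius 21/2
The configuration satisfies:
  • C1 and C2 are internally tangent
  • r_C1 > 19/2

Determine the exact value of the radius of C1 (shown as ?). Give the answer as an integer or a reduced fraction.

31/2

1. [int C1,C2]  r_C1² − 21r_C1 + 341/4 = 0  ⇒  r_C1 = 11/2 or 31/2
2. given r_C1 > 19/2: keep 31/2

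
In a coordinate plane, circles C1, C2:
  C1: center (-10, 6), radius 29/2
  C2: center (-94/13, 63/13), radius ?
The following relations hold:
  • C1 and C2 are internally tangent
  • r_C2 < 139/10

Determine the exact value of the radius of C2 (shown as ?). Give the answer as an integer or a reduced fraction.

23/2

1. [int C1,C2]  r_C2² − 29r_C2 + 805/4 = 0  ⇒  r_C2 = 23/2 or 35/2
2. given r_C2 < 139/10: keep 23/2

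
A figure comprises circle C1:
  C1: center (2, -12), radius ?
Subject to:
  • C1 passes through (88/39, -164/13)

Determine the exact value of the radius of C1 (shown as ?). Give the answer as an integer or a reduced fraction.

2/3

1. [C1∋P]  r_C1² − 4/9 = 0  ⇒  r_C1 = 2/3 (r>0 drops 1)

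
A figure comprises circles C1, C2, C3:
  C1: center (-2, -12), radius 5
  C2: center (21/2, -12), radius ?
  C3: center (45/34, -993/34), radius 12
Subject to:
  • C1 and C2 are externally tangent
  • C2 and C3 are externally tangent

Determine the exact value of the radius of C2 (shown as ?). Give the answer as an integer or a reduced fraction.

15/2

1. [ext C1·C2]  r_C2² + 10r_C2 − 525/4 = 0  ⇒  r_C2 = 15/2 (r>0 drops 1)
2. [ext C2·C3]  r_C2² + 24r_C2 − 945/4 = 0  ⇒  r_C2 = 15/2 (r>0 drops 1)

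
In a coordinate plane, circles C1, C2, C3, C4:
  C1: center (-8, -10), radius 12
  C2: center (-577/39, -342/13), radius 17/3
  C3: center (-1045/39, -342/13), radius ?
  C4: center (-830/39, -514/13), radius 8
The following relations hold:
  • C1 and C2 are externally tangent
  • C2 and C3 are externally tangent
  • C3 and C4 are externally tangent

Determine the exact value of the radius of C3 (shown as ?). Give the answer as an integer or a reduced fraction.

1. [ext C2·C3]  r_C3² + (34/3)r_C3 − 1007/9 = 0  ⇒  r_C3 = 19/3 (r>0 drops 1)
2. [ext C3·C4]  r_C3² + 16r_C3 − 1273/9 = 0  ⇒  r_C3 = 19/3 (r>0 drops 1)

19/3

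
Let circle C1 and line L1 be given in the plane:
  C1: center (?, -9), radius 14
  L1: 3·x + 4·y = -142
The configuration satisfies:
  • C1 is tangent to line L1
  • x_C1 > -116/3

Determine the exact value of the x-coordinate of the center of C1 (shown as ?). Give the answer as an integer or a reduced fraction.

1. [C1‖L1]  x_C1² + (212/3)x_C1 + 704 = 0  ⇒  x_C1 = -176/3 or -12
2. given x_C1 > -116/3: keep -12

-12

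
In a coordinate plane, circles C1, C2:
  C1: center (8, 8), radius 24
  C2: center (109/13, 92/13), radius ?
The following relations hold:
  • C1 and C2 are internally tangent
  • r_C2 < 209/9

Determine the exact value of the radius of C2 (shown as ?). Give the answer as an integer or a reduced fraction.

23

1. [int C1,C2]  r_C2² − 48r_C2 + 575 = 0  ⇒  r_C2 = 23 or 25
2. given r_C2 < 209/9: keep 23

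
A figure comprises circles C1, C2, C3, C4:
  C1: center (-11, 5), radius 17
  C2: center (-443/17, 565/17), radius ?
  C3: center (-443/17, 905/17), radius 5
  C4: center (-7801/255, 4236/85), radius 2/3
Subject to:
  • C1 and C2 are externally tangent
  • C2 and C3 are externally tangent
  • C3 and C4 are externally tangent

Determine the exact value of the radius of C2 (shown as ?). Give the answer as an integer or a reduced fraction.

15

1. [ext C1·C2]  r_C2² + 34r_C2 − 735 = 0  ⇒  r_C2 = 15 (r>0 drops 1)
2. [ext C2·C3]  r_C2² + 10r_C2 − 375 = 0  ⇒  r_C2 = 15 (r>0 drops 1)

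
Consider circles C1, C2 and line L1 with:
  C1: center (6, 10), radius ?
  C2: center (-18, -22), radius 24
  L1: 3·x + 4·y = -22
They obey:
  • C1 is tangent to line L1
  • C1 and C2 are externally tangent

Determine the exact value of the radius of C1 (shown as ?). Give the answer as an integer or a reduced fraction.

1. [C1‖L1]  r_C1² − 256 = 0  ⇒  r_C1 = 16 (r>0 drops 1)
2. [ext C1·C2]  r_C1² + 48r_C1 − 1024 = 0  ⇒  r_C1 = 16 (r>0 drops 1)

16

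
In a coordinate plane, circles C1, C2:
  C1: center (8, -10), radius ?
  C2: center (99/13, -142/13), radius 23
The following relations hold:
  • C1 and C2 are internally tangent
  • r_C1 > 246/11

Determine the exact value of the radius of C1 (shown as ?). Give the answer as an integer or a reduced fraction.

24

1. [int C1,C2]  r_C1² − 46r_C1 + 528 = 0  ⇒  r_C1 = 22 or 24
2. given r_C1 > 246/11: keep 24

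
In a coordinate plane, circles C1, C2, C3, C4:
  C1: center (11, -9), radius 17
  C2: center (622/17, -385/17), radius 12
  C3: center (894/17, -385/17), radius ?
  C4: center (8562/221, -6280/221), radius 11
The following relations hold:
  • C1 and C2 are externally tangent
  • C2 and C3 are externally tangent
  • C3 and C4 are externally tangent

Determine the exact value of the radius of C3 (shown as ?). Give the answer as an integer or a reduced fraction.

1. [ext C2·C3]  r_C3² + 24r_C3 − 112 = 0  ⇒  r_C3 = 4 (r>0 drops 1)
2. [ext C3·C4]  r_C3² + 22r_C3 − 104 = 0  ⇒  r_C3 = 4 (r>0 drops 1)

4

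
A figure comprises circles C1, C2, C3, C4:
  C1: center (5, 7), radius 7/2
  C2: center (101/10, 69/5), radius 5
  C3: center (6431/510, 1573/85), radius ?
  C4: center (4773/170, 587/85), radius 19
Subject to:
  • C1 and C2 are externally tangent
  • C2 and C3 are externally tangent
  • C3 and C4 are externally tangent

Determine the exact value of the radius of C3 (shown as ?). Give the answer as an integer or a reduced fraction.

1/3

1. [ext C2·C3]  r_C3² + 10r_C3 − 31/9 = 0  ⇒  r_C3 = 1/3 (r>0 drops 1)
2. [ext C3·C4]  r_C3² + 38r_C3 − 115/9 = 0  ⇒  r_C3 = 1/3 (r>0 drops 1)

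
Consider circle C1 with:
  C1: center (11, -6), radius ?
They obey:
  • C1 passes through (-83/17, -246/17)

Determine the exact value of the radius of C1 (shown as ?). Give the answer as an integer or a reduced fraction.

1. [C1∋P]  r_C1² − 324 = 0  ⇒  r_C1 = 18 (r>0 drops 1)

18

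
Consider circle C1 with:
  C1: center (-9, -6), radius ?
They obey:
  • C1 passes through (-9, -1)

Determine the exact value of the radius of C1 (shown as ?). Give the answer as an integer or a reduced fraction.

5

1. [C1∋P]  r_C1² − 25 = 0  ⇒  r_C1 = 5 (r>0 drops 1)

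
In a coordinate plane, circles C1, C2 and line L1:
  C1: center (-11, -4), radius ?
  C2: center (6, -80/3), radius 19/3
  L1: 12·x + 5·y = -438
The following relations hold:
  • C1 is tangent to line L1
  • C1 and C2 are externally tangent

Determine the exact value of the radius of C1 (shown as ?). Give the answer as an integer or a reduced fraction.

22

1. [C1‖L1]  r_C1² − 484 = 0  ⇒  r_C1 = 22 (r>0 drops 1)
2. [ext C1·C2]  r_C1² + (38/3)r_C1 − 2288/3 = 0  ⇒  r_C1 = 22 (r>0 drops 1)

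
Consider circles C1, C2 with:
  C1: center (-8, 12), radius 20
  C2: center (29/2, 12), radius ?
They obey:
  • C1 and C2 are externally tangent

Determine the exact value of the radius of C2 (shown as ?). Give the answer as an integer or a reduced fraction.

1. [ext C1·C2]  r_C2² + 40r_C2 − 425/4 = 0  ⇒  r_C2 = 5/2 (r>0 drops 1)

5/2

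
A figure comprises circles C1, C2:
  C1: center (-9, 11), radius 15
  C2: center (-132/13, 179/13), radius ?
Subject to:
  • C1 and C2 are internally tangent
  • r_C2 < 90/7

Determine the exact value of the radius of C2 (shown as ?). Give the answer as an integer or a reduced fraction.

12

1. [int C1,C2]  r_C2² − 30r_C2 + 216 = 0  ⇒  r_C2 = 12 or 18
2. given r_C2 < 90/7: keep 12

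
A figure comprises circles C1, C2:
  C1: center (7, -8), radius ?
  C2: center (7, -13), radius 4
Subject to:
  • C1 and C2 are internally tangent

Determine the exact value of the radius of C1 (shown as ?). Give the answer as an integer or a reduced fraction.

1. [int C1,C2]  r_C1² − 8r_C1 − 9 = 0  ⇒  r_C1 = 9 (r>0 drops 1)

9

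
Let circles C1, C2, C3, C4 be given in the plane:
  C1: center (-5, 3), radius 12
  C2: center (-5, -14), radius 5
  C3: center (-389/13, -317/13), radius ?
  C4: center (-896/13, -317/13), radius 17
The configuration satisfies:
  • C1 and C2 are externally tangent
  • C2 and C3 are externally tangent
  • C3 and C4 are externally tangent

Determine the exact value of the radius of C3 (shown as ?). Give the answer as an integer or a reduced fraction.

22

1. [ext C2·C3]  r_C3² + 10r_C3 − 704 = 0  ⇒  r_C3 = 22 (r>0 drops 1)
2. [ext C3·C4]  r_C3² + 34r_C3 − 1232 = 0  ⇒  r_C3 = 22 (r>0 drops 1)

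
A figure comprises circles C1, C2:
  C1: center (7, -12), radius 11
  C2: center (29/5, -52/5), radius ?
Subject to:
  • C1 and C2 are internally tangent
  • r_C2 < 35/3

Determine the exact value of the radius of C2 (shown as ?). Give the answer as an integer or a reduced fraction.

1. [int C1,C2]  r_C2² − 22r_C2 + 117 = 0  ⇒  r_C2 = 9 or 13
2. given r_C2 < 35/3: keep 9

9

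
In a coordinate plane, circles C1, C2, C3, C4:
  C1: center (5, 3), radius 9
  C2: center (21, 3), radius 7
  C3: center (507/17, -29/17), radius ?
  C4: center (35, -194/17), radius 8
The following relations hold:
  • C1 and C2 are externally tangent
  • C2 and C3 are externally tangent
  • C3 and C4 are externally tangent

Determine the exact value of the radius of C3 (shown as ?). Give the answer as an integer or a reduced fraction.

3

1. [ext C2·C3]  r_C3² + 14r_C3 − 51 = 0  ⇒  r_C3 = 3 (r>0 drops 1)
2. [ext C3·C4]  r_C3² + 16r_C3 − 57 = 0  ⇒  r_C3 = 3 (r>0 drops 1)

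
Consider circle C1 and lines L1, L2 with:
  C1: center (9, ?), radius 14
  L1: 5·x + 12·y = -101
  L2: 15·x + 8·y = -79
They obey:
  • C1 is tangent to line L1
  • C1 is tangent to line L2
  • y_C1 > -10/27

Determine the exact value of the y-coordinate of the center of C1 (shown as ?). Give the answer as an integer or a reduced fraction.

3

1. [C1‖L1]  y_C1² + (73/3)y_C1 − 82 = 0  ⇒  y_C1 = -82/3 or 3
2. [C1‖L2]  y_C1² + (107/2)y_C1 − 339/2 = 0  ⇒  y_C1 = -113/2 or 3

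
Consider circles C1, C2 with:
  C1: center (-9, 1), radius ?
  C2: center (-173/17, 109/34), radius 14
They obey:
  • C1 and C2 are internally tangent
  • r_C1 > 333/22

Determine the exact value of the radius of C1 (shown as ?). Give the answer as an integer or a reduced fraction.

1. [int C1,C2]  r_C1² − 28r_C1 + 759/4 = 0  ⇒  r_C1 = 23/2 or 33/2
2. given r_C1 > 333/22: keep 33/2

33/2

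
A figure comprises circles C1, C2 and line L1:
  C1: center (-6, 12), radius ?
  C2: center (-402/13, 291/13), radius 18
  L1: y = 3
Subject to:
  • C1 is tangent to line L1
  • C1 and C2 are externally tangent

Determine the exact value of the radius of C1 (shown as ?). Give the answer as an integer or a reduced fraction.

1. [C1‖L1]  r_C1² − 81 = 0  ⇒  r_C1 = 9 (r>0 drops 1)
2. [ext C1·C2]  r_C1² + 36r_C1 − 405 = 0  ⇒  r_C1 = 9 (r>0 drops 1)

9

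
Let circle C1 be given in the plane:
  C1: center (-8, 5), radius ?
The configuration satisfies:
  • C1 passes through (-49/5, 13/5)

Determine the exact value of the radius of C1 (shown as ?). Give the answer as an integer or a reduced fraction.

3

1. [C1∋P]  r_C1² − 9 = 0  ⇒  r_C1 = 3 (r>0 drops 1)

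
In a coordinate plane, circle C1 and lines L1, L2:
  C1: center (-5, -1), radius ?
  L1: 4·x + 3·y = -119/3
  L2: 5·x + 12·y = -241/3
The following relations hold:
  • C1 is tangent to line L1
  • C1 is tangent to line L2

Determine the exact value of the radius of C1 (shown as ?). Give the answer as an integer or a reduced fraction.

10/3

1. [C1‖L1]  r_C1² − 100/9 = 0  ⇒  r_C1 = 10/3 (r>0 drops 1)
2. [C1‖L2]  r_C1² − 100/9 = 0  ⇒  r_C1 = 10/3 (r>0 drops 1)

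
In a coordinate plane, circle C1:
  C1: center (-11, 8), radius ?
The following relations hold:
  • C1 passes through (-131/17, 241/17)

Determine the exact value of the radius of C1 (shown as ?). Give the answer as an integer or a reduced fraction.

1. [C1∋P]  r_C1² − 49 = 0  ⇒  r_C1 = 7 (r>0 drops 1)

7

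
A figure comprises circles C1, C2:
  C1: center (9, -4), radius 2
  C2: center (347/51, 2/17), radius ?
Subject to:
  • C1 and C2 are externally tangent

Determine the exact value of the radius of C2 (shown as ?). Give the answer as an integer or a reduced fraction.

1. [ext C1·C2]  r_C2² + 4r_C2 − 160/9 = 0  ⇒  r_C2 = 8/3 (r>0 drops 1)

8/3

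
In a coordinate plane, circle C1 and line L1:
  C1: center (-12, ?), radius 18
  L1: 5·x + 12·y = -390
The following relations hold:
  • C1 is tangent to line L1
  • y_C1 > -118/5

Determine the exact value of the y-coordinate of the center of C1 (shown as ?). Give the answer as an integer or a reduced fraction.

-8

1. [C1‖L1]  y_C1² + 55y_C1 + 376 = 0  ⇒  y_C1 = -47 or -8
2. given y_C1 > -118/5: keep -8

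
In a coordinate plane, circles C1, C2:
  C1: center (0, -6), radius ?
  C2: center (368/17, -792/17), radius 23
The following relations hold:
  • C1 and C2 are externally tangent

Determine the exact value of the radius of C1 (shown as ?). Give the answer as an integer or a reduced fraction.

23

1. [ext C1·C2]  r_C1² + 46r_C1 − 1587 = 0  ⇒  r_C1 = 23 (r>0 drops 1)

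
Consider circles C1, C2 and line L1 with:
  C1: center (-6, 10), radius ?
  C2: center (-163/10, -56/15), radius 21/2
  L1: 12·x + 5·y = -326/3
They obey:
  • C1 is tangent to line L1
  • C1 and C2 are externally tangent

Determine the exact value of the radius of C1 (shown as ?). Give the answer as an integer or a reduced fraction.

1. [C1‖L1]  r_C1² − 400/9 = 0  ⇒  r_C1 = 20/3 (r>0 drops 1)
2. [ext C1·C2]  r_C1² + 21r_C1 − 1660/9 = 0  ⇒  r_C1 = 20/3 (r>0 drops 1)

20/3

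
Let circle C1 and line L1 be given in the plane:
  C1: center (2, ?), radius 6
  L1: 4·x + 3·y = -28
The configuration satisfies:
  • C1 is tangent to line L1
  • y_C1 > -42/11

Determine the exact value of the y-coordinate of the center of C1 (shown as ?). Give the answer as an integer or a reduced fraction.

1. [C1‖L1]  y_C1² + 24y_C1 + 44 = 0  ⇒  y_C1 = -22 or -2
2. given y_C1 > -42/11: keep -2

-2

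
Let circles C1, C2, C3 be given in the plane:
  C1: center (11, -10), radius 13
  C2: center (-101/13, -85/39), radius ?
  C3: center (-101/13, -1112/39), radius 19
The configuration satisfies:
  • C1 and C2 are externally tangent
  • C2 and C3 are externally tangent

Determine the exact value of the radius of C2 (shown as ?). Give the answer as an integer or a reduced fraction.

1. [ext C1·C2]  r_C2² + 26r_C2 − 2200/9 = 0  ⇒  r_C2 = 22/3 (r>0 drops 1)
2. [ext C2·C3]  r_C2² + 38r_C2 − 2992/9 = 0  ⇒  r_C2 = 22/3 (r>0 drops 1)

22/3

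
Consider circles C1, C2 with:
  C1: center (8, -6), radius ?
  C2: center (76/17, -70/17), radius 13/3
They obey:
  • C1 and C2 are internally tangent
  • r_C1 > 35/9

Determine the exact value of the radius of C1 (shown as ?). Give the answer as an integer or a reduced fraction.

1. [int C1,C2]  r_C1² − (26/3)r_C1 + 25/9 = 0  ⇒  r_C1 = 1/3 or 25/3
2. given r_C1 > 35/9: keep 25/3

25/3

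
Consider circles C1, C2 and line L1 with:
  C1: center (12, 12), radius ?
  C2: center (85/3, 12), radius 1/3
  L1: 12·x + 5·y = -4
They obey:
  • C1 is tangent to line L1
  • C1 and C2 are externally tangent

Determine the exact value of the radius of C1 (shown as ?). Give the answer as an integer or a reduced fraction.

1. [C1‖L1]  r_C1² − 256 = 0  ⇒  r_C1 = 16 (r>0 drops 1)
2. [ext C1·C2]  r_C1² + (2/3)r_C1 − 800/3 = 0  ⇒  r_C1 = 16 (r>0 drops 1)

16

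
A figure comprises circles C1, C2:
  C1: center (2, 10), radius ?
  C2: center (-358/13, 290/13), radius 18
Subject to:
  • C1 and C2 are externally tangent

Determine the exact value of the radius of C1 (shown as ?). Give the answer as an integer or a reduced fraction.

14

1. [ext C1·C2]  r_C1² + 36r_C1 − 700 = 0  ⇒  r_C1 = 14 (r>0 drops 1)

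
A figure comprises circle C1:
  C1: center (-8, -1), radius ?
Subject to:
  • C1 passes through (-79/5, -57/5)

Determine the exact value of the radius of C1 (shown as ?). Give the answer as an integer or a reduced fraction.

13

1. [C1∋P]  r_C1² − 169 = 0  ⇒  r_C1 = 13 (r>0 drops 1)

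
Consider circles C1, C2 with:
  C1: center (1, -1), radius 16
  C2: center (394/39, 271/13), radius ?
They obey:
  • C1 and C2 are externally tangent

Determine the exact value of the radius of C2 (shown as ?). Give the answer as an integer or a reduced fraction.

23/3

1. [ext C1·C2]  r_C2² + 32r_C2 − 2737/9 = 0  ⇒  r_C2 = 23/3 (r>0 drops 1)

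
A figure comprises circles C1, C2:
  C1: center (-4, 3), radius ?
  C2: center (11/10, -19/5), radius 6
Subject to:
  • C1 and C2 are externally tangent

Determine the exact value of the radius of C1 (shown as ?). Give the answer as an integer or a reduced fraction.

1. [ext C1·C2]  r_C1² + 12r_C1 − 145/4 = 0  ⇒  r_C1 = 5/2 (r>0 drops 1)

5/2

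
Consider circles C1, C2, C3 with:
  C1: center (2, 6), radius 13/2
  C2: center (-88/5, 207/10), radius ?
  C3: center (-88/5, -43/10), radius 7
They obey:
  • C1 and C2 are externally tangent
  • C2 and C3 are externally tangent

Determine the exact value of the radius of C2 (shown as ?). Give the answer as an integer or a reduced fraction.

18

1. [ext C1·C2]  r_C2² + 13r_C2 − 558 = 0  ⇒  r_C2 = 18 (r>0 drops 1)
2. [ext C2·C3]  r_C2² + 14r_C2 − 576 = 0  ⇒  r_C2 = 18 (r>0 drops 1)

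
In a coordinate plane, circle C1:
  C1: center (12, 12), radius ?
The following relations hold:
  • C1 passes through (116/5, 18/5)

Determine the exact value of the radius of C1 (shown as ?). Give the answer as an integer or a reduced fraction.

1. [C1∋P]  r_C1² − 196 = 0  ⇒  r_C1 = 14 (r>0 drops 1)

14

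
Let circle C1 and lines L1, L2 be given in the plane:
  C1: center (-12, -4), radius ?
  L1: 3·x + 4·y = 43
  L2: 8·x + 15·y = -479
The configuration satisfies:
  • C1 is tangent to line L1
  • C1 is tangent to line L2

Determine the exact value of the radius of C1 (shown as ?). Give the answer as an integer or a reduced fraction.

19

1. [C1‖L1]  r_C1² − 361 = 0  ⇒  r_C1 = 19 (r>0 drops 1)
2. [C1‖L2]  r_C1² − 361 = 0  ⇒  r_C1 = 19 (r>0 drops 1)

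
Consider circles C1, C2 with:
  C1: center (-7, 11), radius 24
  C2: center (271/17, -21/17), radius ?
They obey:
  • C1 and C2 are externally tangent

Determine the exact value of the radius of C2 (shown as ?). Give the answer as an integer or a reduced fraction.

1. [ext C1·C2]  r_C2² + 48r_C2 − 100 = 0  ⇒  r_C2 = 2 (r>0 drops 1)

2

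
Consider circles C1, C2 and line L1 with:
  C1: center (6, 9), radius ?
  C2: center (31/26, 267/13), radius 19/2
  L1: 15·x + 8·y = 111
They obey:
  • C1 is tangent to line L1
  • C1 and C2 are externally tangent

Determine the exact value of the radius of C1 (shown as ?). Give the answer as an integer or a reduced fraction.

3

1. [C1‖L1]  r_C1² − 9 = 0  ⇒  r_C1 = 3 (r>0 drops 1)
2. [ext C1·C2]  r_C1² + 19r_C1 − 66 = 0  ⇒  r_C1 = 3 (r>0 drops 1)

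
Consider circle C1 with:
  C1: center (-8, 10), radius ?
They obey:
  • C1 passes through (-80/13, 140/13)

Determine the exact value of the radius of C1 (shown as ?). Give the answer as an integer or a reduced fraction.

2

1. [C1∋P]  r_C1² − 4 = 0  ⇒  r_C1 = 2 (r>0 drops 1)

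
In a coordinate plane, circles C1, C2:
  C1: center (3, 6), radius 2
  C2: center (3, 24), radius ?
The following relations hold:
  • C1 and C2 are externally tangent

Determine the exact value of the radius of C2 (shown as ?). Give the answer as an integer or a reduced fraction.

1. [ext C1·C2]  r_C2² + 4r_C2 − 320 = 0  ⇒  r_C2 = 16 (r>0 drops 1)

16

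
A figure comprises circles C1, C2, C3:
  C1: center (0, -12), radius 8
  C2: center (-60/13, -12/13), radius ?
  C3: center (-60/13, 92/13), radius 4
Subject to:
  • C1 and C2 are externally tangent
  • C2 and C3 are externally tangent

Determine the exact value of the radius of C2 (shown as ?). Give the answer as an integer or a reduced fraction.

1. [ext C1·C2]  r_C2² + 16r_C2 − 80 = 0  ⇒  r_C2 = 4 (r>0 drops 1)
2. [ext C2·C3]  r_C2² + 8r_C2 − 48 = 0  ⇒  r_C2 = 4 (r>0 drops 1)

4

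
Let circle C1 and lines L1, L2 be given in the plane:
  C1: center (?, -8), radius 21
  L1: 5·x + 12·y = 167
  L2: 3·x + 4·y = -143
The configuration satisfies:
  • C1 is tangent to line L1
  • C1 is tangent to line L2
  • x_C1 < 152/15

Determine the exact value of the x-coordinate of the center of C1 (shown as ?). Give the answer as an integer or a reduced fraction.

1. [C1‖L1]  x_C1² − (526/5)x_C1 − 1072/5 = 0  ⇒  x_C1 = -2 or 536/5
2. [C1‖L2]  x_C1² + 74x_C1 + 144 = 0  ⇒  x_C1 = -72 or -2

-2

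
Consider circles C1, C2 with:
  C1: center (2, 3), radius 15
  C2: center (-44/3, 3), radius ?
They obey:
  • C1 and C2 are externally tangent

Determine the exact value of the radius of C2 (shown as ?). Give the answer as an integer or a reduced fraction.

5/3

1. [ext C1·C2]  r_C2² + 30r_C2 − 475/9 = 0  ⇒  r_C2 = 5/3 (r>0 drops 1)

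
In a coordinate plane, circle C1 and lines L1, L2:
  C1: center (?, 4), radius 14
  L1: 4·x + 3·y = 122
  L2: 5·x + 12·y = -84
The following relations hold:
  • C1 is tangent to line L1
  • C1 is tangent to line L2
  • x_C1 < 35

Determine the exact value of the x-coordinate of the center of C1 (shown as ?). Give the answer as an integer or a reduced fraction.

10

1. [C1‖L1]  x_C1² − 55x_C1 + 450 = 0  ⇒  x_C1 = 10 or 45
2. [C1‖L2]  x_C1² + (264/5)x_C1 − 628 = 0  ⇒  x_C1 = -314/5 or 10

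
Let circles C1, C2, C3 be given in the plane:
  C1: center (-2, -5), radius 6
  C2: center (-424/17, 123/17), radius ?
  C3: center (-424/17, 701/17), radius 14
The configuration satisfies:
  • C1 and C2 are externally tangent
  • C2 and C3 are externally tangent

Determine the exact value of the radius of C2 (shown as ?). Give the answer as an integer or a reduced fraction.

20

1. [ext C1·C2]  r_C2² + 12r_C2 − 640 = 0  ⇒  r_C2 = 20 (r>0 drops 1)
2. [ext C2·C3]  r_C2² + 28r_C2 − 960 = 0  ⇒  r_C2 = 20 (r>0 drops 1)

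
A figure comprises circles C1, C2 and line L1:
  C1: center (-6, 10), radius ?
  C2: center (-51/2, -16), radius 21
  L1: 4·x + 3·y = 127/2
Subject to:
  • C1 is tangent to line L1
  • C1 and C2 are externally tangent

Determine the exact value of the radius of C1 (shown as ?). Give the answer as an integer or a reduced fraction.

1. [C1‖L1]  r_C1² − 529/4 = 0  ⇒  r_C1 = 23/2 (r>0 drops 1)
2. [ext C1·C2]  r_C1² + 42r_C1 − 2461/4 = 0  ⇒  r_C1 = 23/2 (r>0 drops 1)

23/2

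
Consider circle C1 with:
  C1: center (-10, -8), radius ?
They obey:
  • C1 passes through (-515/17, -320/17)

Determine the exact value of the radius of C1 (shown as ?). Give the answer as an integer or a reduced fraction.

23

1. [C1∋P]  r_C1² − 529 = 0  ⇒  r_C1 = 23 (r>0 drops 1)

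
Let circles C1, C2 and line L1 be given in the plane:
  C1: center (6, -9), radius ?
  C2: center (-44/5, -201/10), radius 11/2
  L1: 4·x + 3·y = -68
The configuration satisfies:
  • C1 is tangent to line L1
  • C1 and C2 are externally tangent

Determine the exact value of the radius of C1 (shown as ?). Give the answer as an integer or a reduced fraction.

13

1. [C1‖L1]  r_C1² − 169 = 0  ⇒  r_C1 = 13 (r>0 drops 1)
2. [ext C1·C2]  r_C1² + 11r_C1 − 312 = 0  ⇒  r_C1 = 13 (r>0 drops 1)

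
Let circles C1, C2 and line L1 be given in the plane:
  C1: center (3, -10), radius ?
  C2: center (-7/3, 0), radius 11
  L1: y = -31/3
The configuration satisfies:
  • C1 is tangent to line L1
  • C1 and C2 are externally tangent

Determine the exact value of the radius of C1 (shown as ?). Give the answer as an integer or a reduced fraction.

1. [C1‖L1]  r_C1² − 1/9 = 0  ⇒  r_C1 = 1/3 (r>0 drops 1)
2. [ext C1·C2]  r_C1² + 22r_C1 − 67/9 = 0  ⇒  r_C1 = 1/3 (r>0 drops 1)

1/3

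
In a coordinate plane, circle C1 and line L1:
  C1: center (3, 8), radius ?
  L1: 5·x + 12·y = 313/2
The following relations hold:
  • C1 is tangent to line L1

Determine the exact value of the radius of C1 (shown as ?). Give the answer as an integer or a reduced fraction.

7/2

1. [C1‖L1]  r_C1² − 49/4 = 0  ⇒  r_C1 = 7/2 (r>0 drops 1)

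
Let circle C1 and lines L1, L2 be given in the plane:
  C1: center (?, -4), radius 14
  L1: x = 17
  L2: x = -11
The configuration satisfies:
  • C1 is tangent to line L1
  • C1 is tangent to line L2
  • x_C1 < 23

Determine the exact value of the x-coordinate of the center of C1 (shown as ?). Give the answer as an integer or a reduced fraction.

1. [C1‖L1]  x_C1² − 34x_C1 + 93 = 0  ⇒  x_C1 = 3 or 31
2. [C1‖L2]  x_C1² + 22x_C1 − 75 = 0  ⇒  x_C1 = -25 or 3

3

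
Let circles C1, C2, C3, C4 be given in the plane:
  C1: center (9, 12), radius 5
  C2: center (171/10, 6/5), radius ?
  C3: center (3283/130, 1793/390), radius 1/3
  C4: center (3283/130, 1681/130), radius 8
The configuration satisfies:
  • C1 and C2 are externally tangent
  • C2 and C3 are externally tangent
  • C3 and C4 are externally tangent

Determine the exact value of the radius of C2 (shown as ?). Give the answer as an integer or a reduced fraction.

17/2

1. [ext C1·C2]  r_C2² + 10r_C2 − 629/4 = 0  ⇒  r_C2 = 17/2 (r>0 drops 1)
2. [ext C2·C3]  r_C2² + (2/3)r_C2 − 935/12 = 0  ⇒  r_C2 = 17/2 (r>0 drops 1)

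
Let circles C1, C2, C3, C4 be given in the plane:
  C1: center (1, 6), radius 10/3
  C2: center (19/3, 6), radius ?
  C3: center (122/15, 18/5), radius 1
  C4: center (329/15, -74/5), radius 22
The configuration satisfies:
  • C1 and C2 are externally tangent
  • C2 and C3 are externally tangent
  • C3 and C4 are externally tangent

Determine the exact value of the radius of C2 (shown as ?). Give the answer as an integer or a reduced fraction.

2

1. [ext C1·C2]  r_C2² + (20/3)r_C2 − 52/3 = 0  ⇒  r_C2 = 2 (r>0 drops 1)
2. [ext C2·C3]  r_C2² + 2r_C2 − 8 = 0  ⇒  r_C2 = 2 (r>0 drops 1)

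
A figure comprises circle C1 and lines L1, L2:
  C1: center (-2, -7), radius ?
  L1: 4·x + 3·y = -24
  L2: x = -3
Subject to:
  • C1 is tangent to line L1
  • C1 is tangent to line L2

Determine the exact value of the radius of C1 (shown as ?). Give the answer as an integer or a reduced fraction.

1

1. [C1‖L1]  r_C1² − 1 = 0  ⇒  r_C1 = 1 (r>0 drops 1)
2. [C1‖L2]  r_C1² − 1 = 0  ⇒  r_C1 = 1 (r>0 drops 1)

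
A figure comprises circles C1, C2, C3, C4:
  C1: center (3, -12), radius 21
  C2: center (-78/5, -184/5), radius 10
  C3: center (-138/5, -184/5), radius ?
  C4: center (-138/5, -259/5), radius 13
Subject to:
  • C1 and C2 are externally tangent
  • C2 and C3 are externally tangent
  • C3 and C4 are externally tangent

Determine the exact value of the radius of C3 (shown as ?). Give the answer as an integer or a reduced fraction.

1. [ext C2·C3]  r_C3² + 20r_C3 − 44 = 0  ⇒  r_C3 = 2 (r>0 drops 1)
2. [ext C3·C4]  r_C3² + 26r_C3 − 56 = 0  ⇒  r_C3 = 2 (r>0 drops 1)

2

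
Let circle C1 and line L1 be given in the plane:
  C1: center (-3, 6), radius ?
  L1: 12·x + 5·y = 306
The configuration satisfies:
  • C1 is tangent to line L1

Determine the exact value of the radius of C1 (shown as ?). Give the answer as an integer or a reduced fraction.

1. [C1‖L1]  r_C1² − 576 = 0  ⇒  r_C1 = 24 (r>0 drops 1)

24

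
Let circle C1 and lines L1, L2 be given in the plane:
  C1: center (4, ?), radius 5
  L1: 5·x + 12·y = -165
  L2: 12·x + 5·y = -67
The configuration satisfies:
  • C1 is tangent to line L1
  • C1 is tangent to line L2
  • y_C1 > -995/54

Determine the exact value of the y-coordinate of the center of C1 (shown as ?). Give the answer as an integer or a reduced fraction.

-10

1. [C1‖L1]  y_C1² + (185/6)y_C1 + 625/3 = 0  ⇒  y_C1 = -125/6 or -10
2. [C1‖L2]  y_C1² + 46y_C1 + 360 = 0  ⇒  y_C1 = -36 or -10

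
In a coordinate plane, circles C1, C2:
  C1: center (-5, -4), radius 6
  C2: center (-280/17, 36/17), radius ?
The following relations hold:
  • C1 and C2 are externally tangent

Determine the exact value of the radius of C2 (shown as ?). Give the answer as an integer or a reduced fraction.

7

1. [ext C1·C2]  r_C2² + 12r_C2 − 133 = 0  ⇒  r_C2 = 7 (r>0 drops 1)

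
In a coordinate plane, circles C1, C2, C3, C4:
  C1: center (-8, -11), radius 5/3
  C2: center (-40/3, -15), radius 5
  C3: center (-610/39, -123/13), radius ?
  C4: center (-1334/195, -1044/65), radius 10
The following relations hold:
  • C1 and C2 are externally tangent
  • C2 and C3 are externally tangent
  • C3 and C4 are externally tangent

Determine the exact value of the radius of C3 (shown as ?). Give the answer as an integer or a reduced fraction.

1

1. [ext C2·C3]  r_C3² + 10r_C3 − 11 = 0  ⇒  r_C3 = 1 (r>0 drops 1)
2. [ext C3·C4]  r_C3² + 20r_C3 − 21 = 0  ⇒  r_C3 = 1 (r>0 drops 1)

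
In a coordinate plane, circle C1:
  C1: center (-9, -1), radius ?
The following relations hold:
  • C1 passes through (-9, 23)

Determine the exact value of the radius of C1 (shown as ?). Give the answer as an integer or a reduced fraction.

24

1. [C1∋P]  r_C1² − 576 = 0  ⇒  r_C1 = 24 (r>0 drops 1)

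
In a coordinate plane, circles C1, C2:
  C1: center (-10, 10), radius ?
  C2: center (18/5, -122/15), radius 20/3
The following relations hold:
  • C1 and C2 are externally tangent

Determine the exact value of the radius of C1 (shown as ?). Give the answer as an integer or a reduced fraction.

1. [ext C1·C2]  r_C1² + (40/3)r_C1 − 1408/3 = 0  ⇒  r_C1 = 16 (r>0 drops 1)

16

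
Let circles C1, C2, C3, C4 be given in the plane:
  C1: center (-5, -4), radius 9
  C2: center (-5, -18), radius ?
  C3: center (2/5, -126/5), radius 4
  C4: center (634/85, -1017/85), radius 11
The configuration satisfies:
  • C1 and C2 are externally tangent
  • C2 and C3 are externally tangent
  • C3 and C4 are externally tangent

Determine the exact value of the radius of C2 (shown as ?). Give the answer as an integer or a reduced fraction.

1. [ext C1·C2]  r_C2² + 18r_C2 − 115 = 0  ⇒  r_C2 = 5 (r>0 drops 1)
2. [ext C2·C3]  r_C2² + 8r_C2 − 65 = 0  ⇒  r_C2 = 5 (r>0 drops 1)

5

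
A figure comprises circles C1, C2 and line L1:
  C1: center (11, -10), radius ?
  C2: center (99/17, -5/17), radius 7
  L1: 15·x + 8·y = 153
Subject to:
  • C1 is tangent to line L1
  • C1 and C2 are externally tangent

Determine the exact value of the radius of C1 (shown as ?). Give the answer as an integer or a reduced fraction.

1. [C1‖L1]  r_C1² − 16 = 0  ⇒  r_C1 = 4 (r>0 drops 1)
2. [ext C1·C2]  r_C1² + 14r_C1 − 72 = 0  ⇒  r_C1 = 4 (r>0 drops 1)

4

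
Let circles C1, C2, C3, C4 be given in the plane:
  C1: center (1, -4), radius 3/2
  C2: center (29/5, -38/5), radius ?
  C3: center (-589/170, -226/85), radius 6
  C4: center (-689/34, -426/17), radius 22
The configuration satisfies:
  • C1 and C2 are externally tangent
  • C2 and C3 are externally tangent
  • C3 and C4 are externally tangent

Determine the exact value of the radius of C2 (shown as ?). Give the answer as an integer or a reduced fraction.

1. [ext C1·C2]  r_C2² + 3r_C2 − 135/4 = 0  ⇒  r_C2 = 9/2 (r>0 drops 1)
2. [ext C2·C3]  r_C2² + 12r_C2 − 297/4 = 0  ⇒  r_C2 = 9/2 (r>0 drops 1)

9/2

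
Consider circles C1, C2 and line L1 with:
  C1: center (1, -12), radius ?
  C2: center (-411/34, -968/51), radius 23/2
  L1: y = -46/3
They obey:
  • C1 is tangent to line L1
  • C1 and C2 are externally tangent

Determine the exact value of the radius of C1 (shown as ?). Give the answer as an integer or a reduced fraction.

10/3

1. [C1‖L1]  r_C1² − 100/9 = 0  ⇒  r_C1 = 10/3 (r>0 drops 1)
2. [ext C1·C2]  r_C1² + 23r_C1 − 790/9 = 0  ⇒  r_C1 = 10/3 (r>0 drops 1)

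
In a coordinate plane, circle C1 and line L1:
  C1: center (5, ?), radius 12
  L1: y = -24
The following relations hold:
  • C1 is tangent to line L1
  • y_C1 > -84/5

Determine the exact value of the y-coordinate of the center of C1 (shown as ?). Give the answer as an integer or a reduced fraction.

-12

1. [C1‖L1]  y_C1² + 48y_C1 + 432 = 0  ⇒  y_C1 = -36 or -12
2. given y_C1 > -84/5: keep -12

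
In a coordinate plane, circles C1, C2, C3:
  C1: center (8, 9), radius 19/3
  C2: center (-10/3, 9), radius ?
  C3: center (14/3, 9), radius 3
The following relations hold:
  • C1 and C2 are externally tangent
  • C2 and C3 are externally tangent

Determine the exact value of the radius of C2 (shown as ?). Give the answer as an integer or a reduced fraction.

1. [ext C1·C2]  r_C2² + (38/3)r_C2 − 265/3 = 0  ⇒  r_C2 = 5 (r>0 drops 1)
2. [ext C2·C3]  r_C2² + 6r_C2 − 55 = 0  ⇒  r_C2 = 5 (r>0 drops 1)

5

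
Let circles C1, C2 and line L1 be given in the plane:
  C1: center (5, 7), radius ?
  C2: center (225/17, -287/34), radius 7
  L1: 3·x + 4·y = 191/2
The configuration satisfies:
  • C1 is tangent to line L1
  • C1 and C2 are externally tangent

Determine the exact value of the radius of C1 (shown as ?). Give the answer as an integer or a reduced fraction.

21/2

1. [C1‖L1]  r_C1² − 441/4 = 0  ⇒  r_C1 = 21/2 (r>0 drops 1)
2. [ext C1·C2]  r_C1² + 14r_C1 − 1029/4 = 0  ⇒  r_C1 = 21/2 (r>0 drops 1)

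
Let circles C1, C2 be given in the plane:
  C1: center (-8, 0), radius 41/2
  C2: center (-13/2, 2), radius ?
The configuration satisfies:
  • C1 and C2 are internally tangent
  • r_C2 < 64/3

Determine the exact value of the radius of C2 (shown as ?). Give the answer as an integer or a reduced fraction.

18

1. [int C1,C2]  r_C2² − 41r_C2 + 414 = 0  ⇒  r_C2 = 18 or 23
2. given r_C2 < 64/3: keep 18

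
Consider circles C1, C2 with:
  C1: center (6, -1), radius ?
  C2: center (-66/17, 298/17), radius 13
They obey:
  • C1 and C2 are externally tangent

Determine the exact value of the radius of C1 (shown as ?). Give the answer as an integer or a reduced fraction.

1. [ext C1·C2]  r_C1² + 26r_C1 − 272 = 0  ⇒  r_C1 = 8 (r>0 drops 1)

8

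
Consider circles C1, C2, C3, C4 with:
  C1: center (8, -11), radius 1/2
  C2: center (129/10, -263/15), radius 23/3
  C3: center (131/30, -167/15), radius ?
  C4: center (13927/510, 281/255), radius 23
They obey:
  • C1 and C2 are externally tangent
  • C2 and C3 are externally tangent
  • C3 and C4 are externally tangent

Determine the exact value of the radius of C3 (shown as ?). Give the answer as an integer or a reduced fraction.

1. [ext C2·C3]  r_C3² + (46/3)r_C3 − 55 = 0  ⇒  r_C3 = 3 (r>0 drops 1)
2. [ext C3·C4]  r_C3² + 46r_C3 − 147 = 0  ⇒  r_C3 = 3 (r>0 drops 1)

3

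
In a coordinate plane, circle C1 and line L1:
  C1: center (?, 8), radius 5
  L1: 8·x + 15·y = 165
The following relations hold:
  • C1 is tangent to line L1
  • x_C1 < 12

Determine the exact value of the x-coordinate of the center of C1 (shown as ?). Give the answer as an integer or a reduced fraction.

1. [C1‖L1]  x_C1² − (45/4)x_C1 − 325/4 = 0  ⇒  x_C1 = -5 or 65/4
2. given x_C1 < 12: keep -5

-5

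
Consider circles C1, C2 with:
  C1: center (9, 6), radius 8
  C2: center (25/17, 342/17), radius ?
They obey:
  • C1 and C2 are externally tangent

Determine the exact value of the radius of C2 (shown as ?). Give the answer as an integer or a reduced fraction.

1. [ext C1·C2]  r_C2² + 16r_C2 − 192 = 0  ⇒  r_C2 = 8 (r>0 drops 1)

8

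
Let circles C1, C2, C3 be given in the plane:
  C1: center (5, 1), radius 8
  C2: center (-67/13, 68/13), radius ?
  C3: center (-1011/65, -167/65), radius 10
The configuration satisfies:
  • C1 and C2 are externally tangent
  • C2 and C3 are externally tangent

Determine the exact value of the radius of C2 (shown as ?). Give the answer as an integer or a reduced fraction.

1. [ext C1·C2]  r_C2² + 16r_C2 − 57 = 0  ⇒  r_C2 = 3 (r>0 drops 1)
2. [ext C2·C3]  r_C2² + 20r_C2 − 69 = 0  ⇒  r_C2 = 3 (r>0 drops 1)

3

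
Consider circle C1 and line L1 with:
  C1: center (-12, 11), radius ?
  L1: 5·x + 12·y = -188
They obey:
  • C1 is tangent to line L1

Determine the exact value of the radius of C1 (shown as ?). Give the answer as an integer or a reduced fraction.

1. [C1‖L1]  r_C1² − 400 = 0  ⇒  r_C1 = 20 (r>0 drops 1)

20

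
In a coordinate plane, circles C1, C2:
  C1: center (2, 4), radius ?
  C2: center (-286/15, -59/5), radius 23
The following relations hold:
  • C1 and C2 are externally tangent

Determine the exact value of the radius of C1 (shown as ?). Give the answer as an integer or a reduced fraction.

10/3

1. [ext C1·C2]  r_C1² + 46r_C1 − 1480/9 = 0  ⇒  r_C1 = 10/3 (r>0 drops 1)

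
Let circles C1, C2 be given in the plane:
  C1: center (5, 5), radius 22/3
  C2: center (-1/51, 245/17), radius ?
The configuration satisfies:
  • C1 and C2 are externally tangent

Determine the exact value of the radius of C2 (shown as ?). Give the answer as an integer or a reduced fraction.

10/3

1. [ext C1·C2]  r_C2² + (44/3)r_C2 − 60 = 0  ⇒  r_C2 = 10/3 (r>0 drops 1)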